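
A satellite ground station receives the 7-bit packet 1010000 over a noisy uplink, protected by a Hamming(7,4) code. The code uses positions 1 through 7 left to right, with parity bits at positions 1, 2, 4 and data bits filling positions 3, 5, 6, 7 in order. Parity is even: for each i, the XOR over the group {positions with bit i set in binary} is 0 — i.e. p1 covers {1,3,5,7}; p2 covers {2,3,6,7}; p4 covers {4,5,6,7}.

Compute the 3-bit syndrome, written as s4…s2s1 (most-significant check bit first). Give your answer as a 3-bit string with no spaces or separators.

s1 (pos 1,3,5,7): 1⊕1⊕0⊕0 = 0
s2 (pos 2,3,6,7): 0⊕1⊕0⊕0 = 1
s4 (pos 4,5,6,7): 0⊕0⊕0⊕0 = 0
Syndrome s4…s1 = 010 → error at position 2.

010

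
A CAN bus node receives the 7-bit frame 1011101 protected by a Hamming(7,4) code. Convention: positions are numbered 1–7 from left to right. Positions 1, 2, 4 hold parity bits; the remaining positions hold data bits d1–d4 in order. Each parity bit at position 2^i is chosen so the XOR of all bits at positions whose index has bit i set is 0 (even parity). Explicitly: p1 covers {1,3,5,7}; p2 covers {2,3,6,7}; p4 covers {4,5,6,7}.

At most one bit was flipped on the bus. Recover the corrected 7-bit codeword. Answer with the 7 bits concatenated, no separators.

1010101

s1 (pos 1,3,5,7): 1⊕1⊕1⊕1 = 0
s2 (pos 2,3,6,7): 0⊕1⊕0⊕1 = 0
s4 (pos 4,5,6,7): 1⊕1⊕0⊕1 = 1
Syndrome s4…s1 = 100 → error at position 4.
Flip position 4: 1011101 → 1010101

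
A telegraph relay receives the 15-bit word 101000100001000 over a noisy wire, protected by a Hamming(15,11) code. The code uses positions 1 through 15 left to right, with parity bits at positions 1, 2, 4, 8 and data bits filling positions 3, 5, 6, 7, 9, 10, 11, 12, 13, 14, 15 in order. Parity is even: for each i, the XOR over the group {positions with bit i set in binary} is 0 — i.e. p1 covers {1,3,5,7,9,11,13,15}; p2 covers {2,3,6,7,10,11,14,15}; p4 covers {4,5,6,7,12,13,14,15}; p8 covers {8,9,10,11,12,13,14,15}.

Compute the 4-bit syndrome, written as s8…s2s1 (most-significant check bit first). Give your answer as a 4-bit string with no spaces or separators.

s1 (pos 1,3,5,7,9,11,13,15): 1⊕1⊕0⊕1⊕0⊕0⊕0⊕0 = 1
s2 (pos 2,3,6,7,10,11,14,15): 0⊕1⊕0⊕1⊕0⊕0⊕0⊕0 = 0
s4 (pos 4,5,6,7,12,13,14,15): 0⊕0⊕0⊕1⊕1⊕0⊕0⊕0 = 0
s8 (pos 8,9,10,11,12,13,14,15): 0⊕0⊕0⊕0⊕1⊕0⊕0⊕0 = 1
Syndrome s8…s1 = 1001 → error at position 9.

1001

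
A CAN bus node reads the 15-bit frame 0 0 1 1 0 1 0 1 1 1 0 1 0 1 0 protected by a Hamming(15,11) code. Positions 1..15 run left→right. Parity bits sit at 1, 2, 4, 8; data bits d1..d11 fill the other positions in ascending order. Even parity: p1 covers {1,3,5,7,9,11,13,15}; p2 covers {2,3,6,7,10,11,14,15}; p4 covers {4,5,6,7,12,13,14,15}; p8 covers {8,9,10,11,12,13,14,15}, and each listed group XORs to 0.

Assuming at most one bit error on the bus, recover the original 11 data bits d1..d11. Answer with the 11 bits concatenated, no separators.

s1 (pos 1,3,5,7,9,11,13,15): 0⊕1⊕0⊕0⊕1⊕0⊕0⊕0 = 0
s2 (pos 2,3,6,7,10,11,14,15): 0⊕1⊕1⊕0⊕1⊕0⊕1⊕0 = 0
s4 (pos 4,5,6,7,12,13,14,15): 1⊕0⊕1⊕0⊕1⊕0⊕1⊕0 = 0
s8 (pos 8,9,10,11,12,13,14,15): 1⊕1⊕1⊕0⊕1⊕0⊕1⊕0 = 1
Syndrome s8…s1 = 1000 → error at position 8.
Flip position 8: 001101011101010 → 001101001101010
Read data bits from positions 3,5,6,7,9,10,11,12,13,14,15: 10101101010

10101101010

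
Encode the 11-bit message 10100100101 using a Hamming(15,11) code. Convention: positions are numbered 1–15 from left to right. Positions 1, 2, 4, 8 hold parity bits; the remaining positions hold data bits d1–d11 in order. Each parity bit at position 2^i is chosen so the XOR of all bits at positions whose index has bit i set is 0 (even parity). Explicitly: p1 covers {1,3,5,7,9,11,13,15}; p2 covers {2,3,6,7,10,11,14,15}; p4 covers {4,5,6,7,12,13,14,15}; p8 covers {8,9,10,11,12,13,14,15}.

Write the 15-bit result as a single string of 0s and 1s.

Place data at non-parity positions: p1 p2 1 p4 0 1 0 p8 0 1 0 0 1 0 1
p1 (pos 1,3,5,7,9,11,13,15): XOR of data positions = 1⊕0⊕0⊕0⊕0⊕1⊕1 = 1
p2 (pos 2,3,6,7,10,11,14,15): XOR of data positions = 1⊕1⊕0⊕1⊕0⊕0⊕1 = 0
p4 (pos 4,5,6,7,12,13,14,15): XOR of data positions = 0⊕1⊕0⊕0⊕1⊕0⊕1 = 1
p8 (pos 8,9,10,11,12,13,14,15): XOR of data positions = 0⊕1⊕0⊕0⊕1⊕0⊕1 = 1
Codeword: 101101010100101

101101010100101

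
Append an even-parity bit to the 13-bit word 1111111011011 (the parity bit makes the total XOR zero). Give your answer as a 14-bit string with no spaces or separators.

XOR of the 13 data bits: 1⊕1⊕1⊕1⊕1⊕1⊕1⊕0⊕1⊕1⊕0⊕1⊕1 = 1
Parity bit = 1 (so all 14 bits XOR to 0).

11111110110111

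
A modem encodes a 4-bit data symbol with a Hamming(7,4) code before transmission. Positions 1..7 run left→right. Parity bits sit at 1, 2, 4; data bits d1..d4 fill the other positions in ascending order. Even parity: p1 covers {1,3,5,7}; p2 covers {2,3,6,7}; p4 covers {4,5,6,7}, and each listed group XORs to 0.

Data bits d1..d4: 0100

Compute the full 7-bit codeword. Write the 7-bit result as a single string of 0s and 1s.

1001100

Place data at non-parity positions: p1 p2 0 p4 1 0 0
p1 (pos 1,3,5,7): XOR of data positions = 0⊕1⊕0 = 1
p2 (pos 2,3,6,7): XOR of data positions = 0⊕0⊕0 = 0
p4 (pos 4,5,6,7): XOR of data positions = 1⊕0⊕0 = 1
Codeword: 1001100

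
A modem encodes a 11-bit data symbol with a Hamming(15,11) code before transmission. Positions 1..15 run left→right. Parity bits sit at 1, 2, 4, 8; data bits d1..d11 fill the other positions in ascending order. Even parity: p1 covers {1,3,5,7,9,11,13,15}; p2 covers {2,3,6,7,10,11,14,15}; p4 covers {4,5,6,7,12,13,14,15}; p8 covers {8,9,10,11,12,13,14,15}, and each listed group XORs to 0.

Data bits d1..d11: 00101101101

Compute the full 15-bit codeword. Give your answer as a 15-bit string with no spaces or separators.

110001011101101

Place data at non-parity positions: p1 p2 0 p4 0 1 0 p8 1 1 0 1 1 0 1
p1 (pos 1,3,5,7,9,11,13,15): XOR of data positions = 0⊕0⊕0⊕1⊕0⊕1⊕1 = 1
p2 (pos 2,3,6,7,10,11,14,15): XOR of data positions = 0⊕1⊕0⊕1⊕0⊕0⊕1 = 1
p4 (pos 4,5,6,7,12,13,14,15): XOR of data positions = 0⊕1⊕0⊕1⊕1⊕0⊕1 = 0
p8 (pos 8,9,10,11,12,13,14,15): XOR of data positions = 1⊕1⊕0⊕1⊕1⊕0⊕1 = 1
Codeword: 110001011101101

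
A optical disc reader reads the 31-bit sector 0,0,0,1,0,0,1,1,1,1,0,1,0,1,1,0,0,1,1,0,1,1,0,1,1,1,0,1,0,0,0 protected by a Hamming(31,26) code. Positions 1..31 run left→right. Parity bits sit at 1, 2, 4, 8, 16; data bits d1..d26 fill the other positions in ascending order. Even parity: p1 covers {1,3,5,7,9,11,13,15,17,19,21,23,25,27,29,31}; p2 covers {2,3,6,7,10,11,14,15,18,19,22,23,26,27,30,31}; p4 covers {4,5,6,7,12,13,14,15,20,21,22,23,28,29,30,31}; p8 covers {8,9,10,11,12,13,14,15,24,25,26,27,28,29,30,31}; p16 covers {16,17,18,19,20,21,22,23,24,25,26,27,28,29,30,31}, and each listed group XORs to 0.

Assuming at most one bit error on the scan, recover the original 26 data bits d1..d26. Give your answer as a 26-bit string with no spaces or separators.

00011101011011011011101000

s1 (pos 1,3,5,7,9,11,13,15,17,19,21,23,25,27,29,31): 0⊕0⊕0⊕1⊕1⊕0⊕0⊕1⊕0⊕1⊕1⊕0⊕1⊕0⊕0⊕0 = 0
s2 (pos 2,3,6,7,10,11,14,15,18,19,22,23,26,27,30,31): 0⊕0⊕0⊕1⊕1⊕0⊕1⊕1⊕1⊕1⊕1⊕0⊕1⊕0⊕0⊕0 = 0
s4 (pos 4,5,6,7,12,13,14,15,20,21,22,23,28,29,30,31): 1⊕0⊕0⊕1⊕1⊕0⊕1⊕1⊕0⊕1⊕1⊕0⊕1⊕0⊕0⊕0 = 0
s8 (pos 8,9,10,11,12,13,14,15,24,25,26,27,28,29,30,31): 1⊕1⊕1⊕0⊕1⊕0⊕1⊕1⊕1⊕1⊕1⊕0⊕1⊕0⊕0⊕0 = 0
s16 (pos 16,17,18,19,20,21,22,23,24,25,26,27,28,29,30,31): 0⊕0⊕1⊕1⊕0⊕1⊕1⊕0⊕1⊕1⊕1⊕0⊕1⊕0⊕0⊕0 = 0
Syndrome s16…s1 = 00000 → no error.
Read data bits from positions 3,5,6,7,9,10,11,12,13,14,15,17,18,19,20,21,22,23,24,25,26,27,28,29,30,31: 00011101011011011011101000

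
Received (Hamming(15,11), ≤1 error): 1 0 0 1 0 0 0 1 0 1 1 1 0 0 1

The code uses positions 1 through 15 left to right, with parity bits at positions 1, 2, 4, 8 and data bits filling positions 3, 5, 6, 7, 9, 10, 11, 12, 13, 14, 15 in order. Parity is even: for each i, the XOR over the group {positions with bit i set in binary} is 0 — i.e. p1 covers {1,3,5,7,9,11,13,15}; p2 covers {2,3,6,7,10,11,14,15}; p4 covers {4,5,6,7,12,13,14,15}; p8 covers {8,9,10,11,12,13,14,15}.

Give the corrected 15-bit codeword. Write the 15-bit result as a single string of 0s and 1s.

s1 (pos 1,3,5,7,9,11,13,15): 1⊕0⊕0⊕0⊕0⊕1⊕0⊕1 = 1
s2 (pos 2,3,6,7,10,11,14,15): 0⊕0⊕0⊕0⊕1⊕1⊕0⊕1 = 1
s4 (pos 4,5,6,7,12,13,14,15): 1⊕0⊕0⊕0⊕1⊕0⊕0⊕1 = 1
s8 (pos 8,9,10,11,12,13,14,15): 1⊕0⊕1⊕1⊕1⊕0⊕0⊕1 = 1
Syndrome s8…s1 = 1111 → error at position 15.
Flip position 15: 100100010111001 → 100100010111000

100100010111000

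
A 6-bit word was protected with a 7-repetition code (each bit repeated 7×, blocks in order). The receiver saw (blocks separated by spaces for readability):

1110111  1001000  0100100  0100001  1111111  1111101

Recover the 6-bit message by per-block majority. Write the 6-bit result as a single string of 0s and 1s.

Block 1 (1110111): 6 ones → 1
Block 2 (1001000): 2 ones → 0
Block 3 (0100100): 2 ones → 0
Block 4 (0100001): 2 ones → 0
Block 5 (1111111): 7 ones → 1
Block 6 (1111101): 6 ones → 1

100011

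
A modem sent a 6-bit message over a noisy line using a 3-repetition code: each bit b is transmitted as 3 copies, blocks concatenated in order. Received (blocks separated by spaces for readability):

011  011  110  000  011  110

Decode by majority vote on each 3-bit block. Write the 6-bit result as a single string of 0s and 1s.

111011

Block 1 (011): 2 ones → 1
Block 2 (011): 2 ones → 1
Block 3 (110): 2 ones → 1
Block 4 (000): 0 ones → 0
Block 5 (011): 2 ones → 1
Block 6 (110): 2 ones → 1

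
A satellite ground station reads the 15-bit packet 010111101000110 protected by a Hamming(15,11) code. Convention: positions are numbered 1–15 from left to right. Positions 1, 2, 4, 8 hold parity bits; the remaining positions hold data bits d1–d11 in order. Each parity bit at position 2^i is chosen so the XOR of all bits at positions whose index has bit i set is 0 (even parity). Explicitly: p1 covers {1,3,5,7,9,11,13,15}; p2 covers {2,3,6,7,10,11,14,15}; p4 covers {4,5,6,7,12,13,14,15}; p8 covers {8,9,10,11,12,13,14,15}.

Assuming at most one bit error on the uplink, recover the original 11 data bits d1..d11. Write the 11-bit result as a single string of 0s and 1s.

s1 (pos 1,3,5,7,9,11,13,15): 0⊕0⊕1⊕1⊕1⊕0⊕1⊕0 = 0
s2 (pos 2,3,6,7,10,11,14,15): 1⊕0⊕1⊕1⊕0⊕0⊕1⊕0 = 0
s4 (pos 4,5,6,7,12,13,14,15): 1⊕1⊕1⊕1⊕0⊕1⊕1⊕0 = 0
s8 (pos 8,9,10,11,12,13,14,15): 0⊕1⊕0⊕0⊕0⊕1⊕1⊕0 = 1
Syndrome s8…s1 = 1000 → error at position 8.
Flip position 8: 010111101000110 → 010111111000110
Read data bits from positions 3,5,6,7,9,10,11,12,13,14,15: 01111000110

01111000110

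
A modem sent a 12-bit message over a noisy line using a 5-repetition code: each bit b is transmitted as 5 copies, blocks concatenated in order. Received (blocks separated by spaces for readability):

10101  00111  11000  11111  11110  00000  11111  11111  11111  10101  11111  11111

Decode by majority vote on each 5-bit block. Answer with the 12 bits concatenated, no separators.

Block 1 (10101): 3 ones → 1
Block 2 (00111): 3 ones → 1
Block 3 (11000): 2 ones → 0
Block 4 (11111): 5 ones → 1
Block 5 (11110): 4 ones → 1
Block 6 (00000): 0 ones → 0
Block 7 (11111): 5 ones → 1
Block 8 (11111): 5 ones → 1
Block 9 (11111): 5 ones → 1
Block 10 (10101): 3 ones → 1
Block 11 (11111): 5 ones → 1
Block 12 (11111): 5 ones → 1

110110111111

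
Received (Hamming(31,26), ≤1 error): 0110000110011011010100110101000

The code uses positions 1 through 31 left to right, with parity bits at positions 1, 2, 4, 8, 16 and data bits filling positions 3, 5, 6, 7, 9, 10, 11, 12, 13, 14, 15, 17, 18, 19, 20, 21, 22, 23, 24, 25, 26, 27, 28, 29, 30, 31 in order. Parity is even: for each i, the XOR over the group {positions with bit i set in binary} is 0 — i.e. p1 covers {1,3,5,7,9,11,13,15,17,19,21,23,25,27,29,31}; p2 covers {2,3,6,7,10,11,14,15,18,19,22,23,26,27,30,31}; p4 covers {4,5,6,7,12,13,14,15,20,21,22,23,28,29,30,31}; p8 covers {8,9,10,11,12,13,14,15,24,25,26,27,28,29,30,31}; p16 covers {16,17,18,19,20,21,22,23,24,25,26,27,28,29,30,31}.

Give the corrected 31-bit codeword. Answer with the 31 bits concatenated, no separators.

0110000110011011110100110101000

s1 (pos 1,3,5,7,9,11,13,15,17,19,21,23,25,27,29,31): 0⊕1⊕0⊕0⊕1⊕0⊕1⊕1⊕0⊕0⊕0⊕1⊕0⊕0⊕0⊕0 = 1
s2 (pos 2,3,6,7,10,11,14,15,18,19,22,23,26,27,30,31): 1⊕1⊕0⊕0⊕0⊕0⊕0⊕1⊕1⊕0⊕0⊕1⊕1⊕0⊕0⊕0 = 0
s4 (pos 4,5,6,7,12,13,14,15,20,21,22,23,28,29,30,31): 0⊕0⊕0⊕0⊕1⊕1⊕0⊕1⊕1⊕0⊕0⊕1⊕1⊕0⊕0⊕0 = 0
s8 (pos 8,9,10,11,12,13,14,15,24,25,26,27,28,29,30,31): 1⊕1⊕0⊕0⊕1⊕1⊕0⊕1⊕1⊕0⊕1⊕0⊕1⊕0⊕0⊕0 = 0
s16 (pos 16,17,18,19,20,21,22,23,24,25,26,27,28,29,30,31): 1⊕0⊕1⊕0⊕1⊕0⊕0⊕1⊕1⊕0⊕1⊕0⊕1⊕0⊕0⊕0 = 1
Syndrome s16…s1 = 10001 → error at position 17.
Flip position 17: 0110000110011011010100110101000 → 0110000110011011110100110101000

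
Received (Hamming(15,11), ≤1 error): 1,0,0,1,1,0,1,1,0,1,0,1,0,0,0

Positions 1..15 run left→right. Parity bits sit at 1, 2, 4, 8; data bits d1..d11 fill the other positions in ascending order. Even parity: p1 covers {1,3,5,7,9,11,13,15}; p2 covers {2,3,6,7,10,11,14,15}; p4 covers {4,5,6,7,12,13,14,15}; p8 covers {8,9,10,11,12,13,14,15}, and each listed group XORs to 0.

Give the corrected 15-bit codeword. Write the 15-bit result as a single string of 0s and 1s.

s1 (pos 1,3,5,7,9,11,13,15): 1⊕0⊕1⊕1⊕0⊕0⊕0⊕0 = 1
s2 (pos 2,3,6,7,10,11,14,15): 0⊕0⊕0⊕1⊕1⊕0⊕0⊕0 = 0
s4 (pos 4,5,6,7,12,13,14,15): 1⊕1⊕0⊕1⊕1⊕0⊕0⊕0 = 0
s8 (pos 8,9,10,11,12,13,14,15): 1⊕0⊕1⊕0⊕1⊕0⊕0⊕0 = 1
Syndrome s8…s1 = 1001 → error at position 9.
Flip position 9: 100110110101000 → 100110111101000

100110111101000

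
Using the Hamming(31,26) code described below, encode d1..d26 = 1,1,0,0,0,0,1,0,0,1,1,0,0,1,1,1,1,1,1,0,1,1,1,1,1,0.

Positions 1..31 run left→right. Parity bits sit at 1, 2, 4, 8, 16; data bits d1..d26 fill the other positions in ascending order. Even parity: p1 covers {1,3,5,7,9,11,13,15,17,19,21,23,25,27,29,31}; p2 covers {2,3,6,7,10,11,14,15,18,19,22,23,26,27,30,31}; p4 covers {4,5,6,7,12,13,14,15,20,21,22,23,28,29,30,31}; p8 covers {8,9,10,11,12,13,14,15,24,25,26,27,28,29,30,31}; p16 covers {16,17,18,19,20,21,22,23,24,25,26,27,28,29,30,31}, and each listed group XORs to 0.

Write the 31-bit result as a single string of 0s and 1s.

1010100100100111001111110111110

Place data at non-parity positions: p1 p2 1 p4 1 0 0 p8 0 0 1 0 0 1 1 p16 0 0 1 1 1 1 1 1 0 1 1 1 1 1 0
p1 (pos 1,3,5,7,9,11,13,15,17,19,21,23,25,27,29,31): XOR of data positions = 1⊕1⊕0⊕0⊕1⊕0⊕1⊕0⊕1⊕1⊕1⊕0⊕1⊕1⊕0 = 1
p2 (pos 2,3,6,7,10,11,14,15,18,19,22,23,26,27,30,31): XOR of data positions = 1⊕0⊕0⊕0⊕1⊕1⊕1⊕0⊕1⊕1⊕1⊕1⊕1⊕1⊕0 = 0
p4 (pos 4,5,6,7,12,13,14,15,20,21,22,23,28,29,30,31): XOR of data positions = 1⊕0⊕0⊕0⊕0⊕1⊕1⊕1⊕1⊕1⊕1⊕1⊕1⊕1⊕0 = 0
p8 (pos 8,9,10,11,12,13,14,15,24,25,26,27,28,29,30,31): XOR of data positions = 0⊕0⊕1⊕0⊕0⊕1⊕1⊕1⊕0⊕1⊕1⊕1⊕1⊕1⊕0 = 1
p16 (pos 16,17,18,19,20,21,22,23,24,25,26,27,28,29,30,31): XOR of data positions = 0⊕0⊕1⊕1⊕1⊕1⊕1⊕1⊕0⊕1⊕1⊕1⊕1⊕1⊕0 = 1
Codeword: 1010100100100111001111110111110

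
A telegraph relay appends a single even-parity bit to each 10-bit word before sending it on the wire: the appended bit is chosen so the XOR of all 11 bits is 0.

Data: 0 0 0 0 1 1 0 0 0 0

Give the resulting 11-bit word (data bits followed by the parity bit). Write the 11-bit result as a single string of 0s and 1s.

00001100000

XOR of the 10 data bits: 0⊕0⊕0⊕0⊕1⊕1⊕0⊕0⊕0⊕0 = 0
Parity bit = 0 (so all 11 bits XOR to 0).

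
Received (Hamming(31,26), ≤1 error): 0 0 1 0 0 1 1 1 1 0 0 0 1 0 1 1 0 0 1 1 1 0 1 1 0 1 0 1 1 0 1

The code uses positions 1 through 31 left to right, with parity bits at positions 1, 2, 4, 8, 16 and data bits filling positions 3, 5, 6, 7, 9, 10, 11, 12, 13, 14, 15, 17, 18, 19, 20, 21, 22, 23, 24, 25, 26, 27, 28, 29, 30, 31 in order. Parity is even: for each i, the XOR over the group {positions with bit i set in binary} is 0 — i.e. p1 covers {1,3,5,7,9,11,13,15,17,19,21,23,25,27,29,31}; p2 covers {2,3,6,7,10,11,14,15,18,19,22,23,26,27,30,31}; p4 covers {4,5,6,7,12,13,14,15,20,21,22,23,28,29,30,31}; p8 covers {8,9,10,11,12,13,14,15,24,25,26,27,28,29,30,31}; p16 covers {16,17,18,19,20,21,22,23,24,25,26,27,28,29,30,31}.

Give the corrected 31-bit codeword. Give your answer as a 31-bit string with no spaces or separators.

s1 (pos 1,3,5,7,9,11,13,15,17,19,21,23,25,27,29,31): 0⊕1⊕0⊕1⊕1⊕0⊕1⊕1⊕0⊕1⊕1⊕1⊕0⊕0⊕1⊕1 = 0
s2 (pos 2,3,6,7,10,11,14,15,18,19,22,23,26,27,30,31): 0⊕1⊕1⊕1⊕0⊕0⊕0⊕1⊕0⊕1⊕0⊕1⊕1⊕0⊕0⊕1 = 0
s4 (pos 4,5,6,7,12,13,14,15,20,21,22,23,28,29,30,31): 0⊕0⊕1⊕1⊕0⊕1⊕0⊕1⊕1⊕1⊕0⊕1⊕1⊕1⊕0⊕1 = 0
s8 (pos 8,9,10,11,12,13,14,15,24,25,26,27,28,29,30,31): 1⊕1⊕0⊕0⊕0⊕1⊕0⊕1⊕1⊕0⊕1⊕0⊕1⊕1⊕0⊕1 = 1
s16 (pos 16,17,18,19,20,21,22,23,24,25,26,27,28,29,30,31): 1⊕0⊕0⊕1⊕1⊕1⊕0⊕1⊕1⊕0⊕1⊕0⊕1⊕1⊕0⊕1 = 0
Syndrome s16…s1 = 01000 → error at position 8.
Flip position 8: 0010011110001011001110110101101 → 0010011010001011001110110101101

0010011010001011001110110101101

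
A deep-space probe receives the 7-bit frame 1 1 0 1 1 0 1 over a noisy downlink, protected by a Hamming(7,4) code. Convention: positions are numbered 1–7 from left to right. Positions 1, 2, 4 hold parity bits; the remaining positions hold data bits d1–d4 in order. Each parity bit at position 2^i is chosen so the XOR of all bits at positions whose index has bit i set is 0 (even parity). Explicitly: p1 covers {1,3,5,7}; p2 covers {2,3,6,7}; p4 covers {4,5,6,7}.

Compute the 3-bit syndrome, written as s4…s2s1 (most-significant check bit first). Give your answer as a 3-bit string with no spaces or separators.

101

s1 (pos 1,3,5,7): 1⊕0⊕1⊕1 = 1
s2 (pos 2,3,6,7): 1⊕0⊕0⊕1 = 0
s4 (pos 4,5,6,7): 1⊕1⊕0⊕1 = 1
Syndrome s4…s1 = 101 → error at position 5.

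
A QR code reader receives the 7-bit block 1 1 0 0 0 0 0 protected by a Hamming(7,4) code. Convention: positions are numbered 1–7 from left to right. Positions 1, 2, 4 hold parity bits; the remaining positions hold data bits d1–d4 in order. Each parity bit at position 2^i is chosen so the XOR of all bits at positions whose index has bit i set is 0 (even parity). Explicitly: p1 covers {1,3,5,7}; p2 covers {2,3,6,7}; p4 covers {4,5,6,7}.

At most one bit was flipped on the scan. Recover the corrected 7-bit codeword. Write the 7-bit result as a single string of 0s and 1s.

1110000

s1 (pos 1,3,5,7): 1⊕0⊕0⊕0 = 1
s2 (pos 2,3,6,7): 1⊕0⊕0⊕0 = 1
s4 (pos 4,5,6,7): 0⊕0⊕0⊕0 = 0
Syndrome s4…s1 = 011 → error at position 3.
Flip position 3: 1100000 → 1110000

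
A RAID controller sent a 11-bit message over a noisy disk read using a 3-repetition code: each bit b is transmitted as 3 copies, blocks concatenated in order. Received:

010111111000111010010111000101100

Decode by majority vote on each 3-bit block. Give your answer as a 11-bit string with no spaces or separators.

01101001010

Block 1 (010): 1 one → 0
Block 2 (111): 3 ones → 1
Block 3 (111): 3 ones → 1
Block 4 (000): 0 ones → 0
Block 5 (111): 3 ones → 1
Block 6 (010): 1 one → 0
Block 7 (010): 1 one → 0
Block 8 (111): 3 ones → 1
Block 9 (000): 0 ones → 0
Block 10 (101): 2 ones → 1
Block 11 (100): 1 one → 0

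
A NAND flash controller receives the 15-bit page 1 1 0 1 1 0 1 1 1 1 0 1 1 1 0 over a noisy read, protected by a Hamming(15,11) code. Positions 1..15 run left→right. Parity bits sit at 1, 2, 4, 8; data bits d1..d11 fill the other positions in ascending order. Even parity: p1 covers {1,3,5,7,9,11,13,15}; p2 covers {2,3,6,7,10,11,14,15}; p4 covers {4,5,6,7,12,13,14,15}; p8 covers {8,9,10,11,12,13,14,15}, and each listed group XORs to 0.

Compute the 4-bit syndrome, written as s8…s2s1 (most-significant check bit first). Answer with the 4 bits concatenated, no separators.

s1 (pos 1,3,5,7,9,11,13,15): 1⊕0⊕1⊕1⊕1⊕0⊕1⊕0 = 1
s2 (pos 2,3,6,7,10,11,14,15): 1⊕0⊕0⊕1⊕1⊕0⊕1⊕0 = 0
s4 (pos 4,5,6,7,12,13,14,15): 1⊕1⊕0⊕1⊕1⊕1⊕1⊕0 = 0
s8 (pos 8,9,10,11,12,13,14,15): 1⊕1⊕1⊕0⊕1⊕1⊕1⊕0 = 0
Syndrome s8…s1 = 0001 → error at position 1.

0001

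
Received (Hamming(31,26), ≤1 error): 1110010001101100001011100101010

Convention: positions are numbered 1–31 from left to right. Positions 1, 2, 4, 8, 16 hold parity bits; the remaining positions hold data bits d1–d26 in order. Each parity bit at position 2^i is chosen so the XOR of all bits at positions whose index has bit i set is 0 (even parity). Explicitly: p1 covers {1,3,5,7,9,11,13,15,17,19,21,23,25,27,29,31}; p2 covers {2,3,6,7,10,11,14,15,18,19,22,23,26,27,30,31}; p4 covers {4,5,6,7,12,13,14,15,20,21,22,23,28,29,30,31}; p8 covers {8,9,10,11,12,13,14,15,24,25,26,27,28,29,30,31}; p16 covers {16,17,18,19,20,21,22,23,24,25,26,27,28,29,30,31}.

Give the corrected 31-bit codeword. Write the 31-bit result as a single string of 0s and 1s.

1110010001101100001011100111010

s1 (pos 1,3,5,7,9,11,13,15,17,19,21,23,25,27,29,31): 1⊕1⊕0⊕0⊕0⊕1⊕1⊕0⊕0⊕1⊕1⊕1⊕0⊕0⊕0⊕0 = 1
s2 (pos 2,3,6,7,10,11,14,15,18,19,22,23,26,27,30,31): 1⊕1⊕1⊕0⊕1⊕1⊕1⊕0⊕0⊕1⊕1⊕1⊕1⊕0⊕1⊕0 = 1
s4 (pos 4,5,6,7,12,13,14,15,20,21,22,23,28,29,30,31): 0⊕0⊕1⊕0⊕0⊕1⊕1⊕0⊕0⊕1⊕1⊕1⊕1⊕0⊕1⊕0 = 0
s8 (pos 8,9,10,11,12,13,14,15,24,25,26,27,28,29,30,31): 0⊕0⊕1⊕1⊕0⊕1⊕1⊕0⊕0⊕0⊕1⊕0⊕1⊕0⊕1⊕0 = 1
s16 (pos 16,17,18,19,20,21,22,23,24,25,26,27,28,29,30,31): 0⊕0⊕0⊕1⊕0⊕1⊕1⊕1⊕0⊕0⊕1⊕0⊕1⊕0⊕1⊕0 = 1
Syndrome s16…s1 = 11011 → error at position 27.
Flip position 27: 1110010001101100001011100101010 → 1110010001101100001011100111010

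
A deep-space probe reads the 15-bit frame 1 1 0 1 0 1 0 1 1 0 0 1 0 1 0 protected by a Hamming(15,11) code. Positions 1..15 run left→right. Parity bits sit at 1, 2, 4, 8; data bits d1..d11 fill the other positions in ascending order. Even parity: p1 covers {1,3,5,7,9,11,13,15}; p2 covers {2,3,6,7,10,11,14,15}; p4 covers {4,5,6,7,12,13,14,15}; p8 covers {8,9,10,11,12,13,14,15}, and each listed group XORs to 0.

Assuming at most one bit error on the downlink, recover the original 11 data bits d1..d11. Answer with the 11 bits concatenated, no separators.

s1 (pos 1,3,5,7,9,11,13,15): 1⊕0⊕0⊕0⊕1⊕0⊕0⊕0 = 0
s2 (pos 2,3,6,7,10,11,14,15): 1⊕0⊕1⊕0⊕0⊕0⊕1⊕0 = 1
s4 (pos 4,5,6,7,12,13,14,15): 1⊕0⊕1⊕0⊕1⊕0⊕1⊕0 = 0
s8 (pos 8,9,10,11,12,13,14,15): 1⊕1⊕0⊕0⊕1⊕0⊕1⊕0 = 0
Syndrome s8…s1 = 0010 → error at position 2.
Flip position 2: 110101011001010 → 100101011001010
Read data bits from positions 3,5,6,7,9,10,11,12,13,14,15: 00101001010

00101001010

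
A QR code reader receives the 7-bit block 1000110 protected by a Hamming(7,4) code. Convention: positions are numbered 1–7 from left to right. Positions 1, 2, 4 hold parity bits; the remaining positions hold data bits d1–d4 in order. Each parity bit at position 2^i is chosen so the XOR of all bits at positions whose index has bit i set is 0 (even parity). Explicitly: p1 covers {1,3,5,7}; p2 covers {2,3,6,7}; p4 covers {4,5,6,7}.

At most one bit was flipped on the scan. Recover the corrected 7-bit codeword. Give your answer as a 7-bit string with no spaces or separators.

s1 (pos 1,3,5,7): 1⊕0⊕1⊕0 = 0
s2 (pos 2,3,6,7): 0⊕0⊕1⊕0 = 1
s4 (pos 4,5,6,7): 0⊕1⊕1⊕0 = 0
Syndrome s4…s1 = 010 → error at position 2.
Flip position 2: 1000110 → 1100110

1100110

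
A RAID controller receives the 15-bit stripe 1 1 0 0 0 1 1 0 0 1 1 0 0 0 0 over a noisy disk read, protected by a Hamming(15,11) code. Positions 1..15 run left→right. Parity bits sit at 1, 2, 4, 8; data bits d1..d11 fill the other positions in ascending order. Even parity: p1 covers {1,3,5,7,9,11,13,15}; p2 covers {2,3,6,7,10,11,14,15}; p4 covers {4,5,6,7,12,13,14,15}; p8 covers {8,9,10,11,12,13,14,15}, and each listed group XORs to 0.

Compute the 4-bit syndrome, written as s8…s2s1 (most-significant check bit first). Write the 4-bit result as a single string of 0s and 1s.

0011

s1 (pos 1,3,5,7,9,11,13,15): 1⊕0⊕0⊕1⊕0⊕1⊕0⊕0 = 1
s2 (pos 2,3,6,7,10,11,14,15): 1⊕0⊕1⊕1⊕1⊕1⊕0⊕0 = 1
s4 (pos 4,5,6,7,12,13,14,15): 0⊕0⊕1⊕1⊕0⊕0⊕0⊕0 = 0
s8 (pos 8,9,10,11,12,13,14,15): 0⊕0⊕1⊕1⊕0⊕0⊕0⊕0 = 0
Syndrome s8…s1 = 0011 → error at position 3.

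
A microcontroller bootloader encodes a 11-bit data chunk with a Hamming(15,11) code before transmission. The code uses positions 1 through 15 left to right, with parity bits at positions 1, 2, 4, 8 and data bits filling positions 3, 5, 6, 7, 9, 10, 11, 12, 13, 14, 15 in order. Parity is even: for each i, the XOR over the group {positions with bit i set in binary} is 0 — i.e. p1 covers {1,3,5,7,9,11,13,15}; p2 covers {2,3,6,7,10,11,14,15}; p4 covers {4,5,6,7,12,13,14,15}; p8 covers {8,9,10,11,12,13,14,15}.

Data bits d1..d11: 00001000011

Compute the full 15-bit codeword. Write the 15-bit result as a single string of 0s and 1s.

000000011000011

Place data at non-parity positions: p1 p2 0 p4 0 0 0 p8 1 0 0 0 0 1 1
p1 (pos 1,3,5,7,9,11,13,15): XOR of data positions = 0⊕0⊕0⊕1⊕0⊕0⊕1 = 0
p2 (pos 2,3,6,7,10,11,14,15): XOR of data positions = 0⊕0⊕0⊕0⊕0⊕1⊕1 = 0
p4 (pos 4,5,6,7,12,13,14,15): XOR of data positions = 0⊕0⊕0⊕0⊕0⊕1⊕1 = 0
p8 (pos 8,9,10,11,12,13,14,15): XOR of data positions = 1⊕0⊕0⊕0⊕0⊕1⊕1 = 1
Codeword: 000000011000011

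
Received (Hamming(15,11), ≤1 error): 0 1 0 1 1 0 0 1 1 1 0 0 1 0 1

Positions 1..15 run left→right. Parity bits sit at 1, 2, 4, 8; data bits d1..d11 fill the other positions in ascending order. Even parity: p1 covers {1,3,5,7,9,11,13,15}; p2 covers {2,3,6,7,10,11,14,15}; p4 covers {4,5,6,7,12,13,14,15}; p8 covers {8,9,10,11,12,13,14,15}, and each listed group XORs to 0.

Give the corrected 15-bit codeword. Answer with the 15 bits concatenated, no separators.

s1 (pos 1,3,5,7,9,11,13,15): 0⊕0⊕1⊕0⊕1⊕0⊕1⊕1 = 0
s2 (pos 2,3,6,7,10,11,14,15): 1⊕0⊕0⊕0⊕1⊕0⊕0⊕1 = 1
s4 (pos 4,5,6,7,12,13,14,15): 1⊕1⊕0⊕0⊕0⊕1⊕0⊕1 = 0
s8 (pos 8,9,10,11,12,13,14,15): 1⊕1⊕1⊕0⊕0⊕1⊕0⊕1 = 1
Syndrome s8…s1 = 1010 → error at position 10.
Flip position 10: 010110011100101 → 010110011000101

010110011000101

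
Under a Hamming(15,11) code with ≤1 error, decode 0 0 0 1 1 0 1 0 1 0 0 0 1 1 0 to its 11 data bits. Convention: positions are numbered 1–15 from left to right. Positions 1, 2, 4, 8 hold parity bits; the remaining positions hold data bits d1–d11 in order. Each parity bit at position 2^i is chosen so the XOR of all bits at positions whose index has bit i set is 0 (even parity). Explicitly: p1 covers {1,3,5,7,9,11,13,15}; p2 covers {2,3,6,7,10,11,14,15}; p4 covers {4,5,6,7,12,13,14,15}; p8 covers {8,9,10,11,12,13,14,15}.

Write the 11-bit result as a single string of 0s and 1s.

01011001110

s1 (pos 1,3,5,7,9,11,13,15): 0⊕0⊕1⊕1⊕1⊕0⊕1⊕0 = 0
s2 (pos 2,3,6,7,10,11,14,15): 0⊕0⊕0⊕1⊕0⊕0⊕1⊕0 = 0
s4 (pos 4,5,6,7,12,13,14,15): 1⊕1⊕0⊕1⊕0⊕1⊕1⊕0 = 1
s8 (pos 8,9,10,11,12,13,14,15): 0⊕1⊕0⊕0⊕0⊕1⊕1⊕0 = 1
Syndrome s8…s1 = 1100 → error at position 12.
Flip position 12: 000110101000110 → 000110101001110
Read data bits from positions 3,5,6,7,9,10,11,12,13,14,15: 01011001110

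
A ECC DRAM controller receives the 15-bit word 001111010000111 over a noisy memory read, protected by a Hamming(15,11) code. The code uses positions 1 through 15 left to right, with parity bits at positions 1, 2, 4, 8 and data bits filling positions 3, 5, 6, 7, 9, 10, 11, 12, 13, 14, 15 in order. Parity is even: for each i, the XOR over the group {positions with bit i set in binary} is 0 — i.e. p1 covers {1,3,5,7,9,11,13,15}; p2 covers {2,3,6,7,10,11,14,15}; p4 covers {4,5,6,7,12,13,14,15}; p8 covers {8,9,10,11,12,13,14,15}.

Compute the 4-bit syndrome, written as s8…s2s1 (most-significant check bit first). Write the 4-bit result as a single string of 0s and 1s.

s1 (pos 1,3,5,7,9,11,13,15): 0⊕1⊕1⊕0⊕0⊕0⊕1⊕1 = 0
s2 (pos 2,3,6,7,10,11,14,15): 0⊕1⊕1⊕0⊕0⊕0⊕1⊕1 = 0
s4 (pos 4,5,6,7,12,13,14,15): 1⊕1⊕1⊕0⊕0⊕1⊕1⊕1 = 0
s8 (pos 8,9,10,11,12,13,14,15): 1⊕0⊕0⊕0⊕0⊕1⊕1⊕1 = 0
Syndrome s8…s1 = 0000 → no error.

0000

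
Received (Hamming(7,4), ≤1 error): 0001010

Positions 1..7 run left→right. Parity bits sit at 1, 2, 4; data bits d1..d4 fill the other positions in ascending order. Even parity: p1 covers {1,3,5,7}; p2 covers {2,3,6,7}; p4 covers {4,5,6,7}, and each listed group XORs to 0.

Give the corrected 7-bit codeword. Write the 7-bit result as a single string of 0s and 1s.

0101010

s1 (pos 1,3,5,7): 0⊕0⊕0⊕0 = 0
s2 (pos 2,3,6,7): 0⊕0⊕1⊕0 = 1
s4 (pos 4,5,6,7): 1⊕0⊕1⊕0 = 0
Syndrome s4…s1 = 010 → error at position 2.
Flip position 2: 0001010 → 0101010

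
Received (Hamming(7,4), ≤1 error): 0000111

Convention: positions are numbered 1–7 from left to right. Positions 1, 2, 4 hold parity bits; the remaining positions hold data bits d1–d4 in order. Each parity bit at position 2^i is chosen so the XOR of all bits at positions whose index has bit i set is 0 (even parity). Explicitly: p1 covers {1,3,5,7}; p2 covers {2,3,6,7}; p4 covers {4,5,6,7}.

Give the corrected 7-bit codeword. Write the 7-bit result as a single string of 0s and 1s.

0001111

s1 (pos 1,3,5,7): 0⊕0⊕1⊕1 = 0
s2 (pos 2,3,6,7): 0⊕0⊕1⊕1 = 0
s4 (pos 4,5,6,7): 0⊕1⊕1⊕1 = 1
Syndrome s4…s1 = 100 → error at position 4.
Flip position 4: 0000111 → 0001111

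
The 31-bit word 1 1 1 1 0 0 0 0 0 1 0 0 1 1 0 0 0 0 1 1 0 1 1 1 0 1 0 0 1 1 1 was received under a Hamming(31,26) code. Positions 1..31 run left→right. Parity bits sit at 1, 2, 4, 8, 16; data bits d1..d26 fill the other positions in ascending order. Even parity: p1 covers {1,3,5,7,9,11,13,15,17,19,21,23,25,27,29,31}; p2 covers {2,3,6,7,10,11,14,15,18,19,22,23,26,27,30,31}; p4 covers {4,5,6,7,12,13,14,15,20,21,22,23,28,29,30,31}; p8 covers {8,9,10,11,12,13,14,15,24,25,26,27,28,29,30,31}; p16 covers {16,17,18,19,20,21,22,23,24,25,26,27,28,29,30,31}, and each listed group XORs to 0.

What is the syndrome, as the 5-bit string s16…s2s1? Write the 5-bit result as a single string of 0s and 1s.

s1 (pos 1,3,5,7,9,11,13,15,17,19,21,23,25,27,29,31): 1⊕1⊕0⊕0⊕0⊕0⊕1⊕0⊕0⊕1⊕0⊕1⊕0⊕0⊕1⊕1 = 1
s2 (pos 2,3,6,7,10,11,14,15,18,19,22,23,26,27,30,31): 1⊕1⊕0⊕0⊕1⊕0⊕1⊕0⊕0⊕1⊕1⊕1⊕1⊕0⊕1⊕1 = 0
s4 (pos 4,5,6,7,12,13,14,15,20,21,22,23,28,29,30,31): 1⊕0⊕0⊕0⊕0⊕1⊕1⊕0⊕1⊕0⊕1⊕1⊕0⊕1⊕1⊕1 = 1
s8 (pos 8,9,10,11,12,13,14,15,24,25,26,27,28,29,30,31): 0⊕0⊕1⊕0⊕0⊕1⊕1⊕0⊕1⊕0⊕1⊕0⊕0⊕1⊕1⊕1 = 0
s16 (pos 16,17,18,19,20,21,22,23,24,25,26,27,28,29,30,31): 0⊕0⊕0⊕1⊕1⊕0⊕1⊕1⊕1⊕0⊕1⊕0⊕0⊕1⊕1⊕1 = 1
Syndrome s16…s1 = 10101 → error at position 21.

10101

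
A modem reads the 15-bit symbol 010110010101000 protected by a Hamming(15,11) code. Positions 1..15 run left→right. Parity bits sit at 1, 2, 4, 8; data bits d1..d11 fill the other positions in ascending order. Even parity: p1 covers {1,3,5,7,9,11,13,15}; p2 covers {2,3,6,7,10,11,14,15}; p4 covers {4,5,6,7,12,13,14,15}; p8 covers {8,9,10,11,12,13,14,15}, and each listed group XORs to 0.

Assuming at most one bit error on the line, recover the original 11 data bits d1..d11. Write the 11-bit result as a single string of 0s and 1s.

01000101100

s1 (pos 1,3,5,7,9,11,13,15): 0⊕0⊕1⊕0⊕0⊕0⊕0⊕0 = 1
s2 (pos 2,3,6,7,10,11,14,15): 1⊕0⊕0⊕0⊕1⊕0⊕0⊕0 = 0
s4 (pos 4,5,6,7,12,13,14,15): 1⊕1⊕0⊕0⊕1⊕0⊕0⊕0 = 1
s8 (pos 8,9,10,11,12,13,14,15): 1⊕0⊕1⊕0⊕1⊕0⊕0⊕0 = 1
Syndrome s8…s1 = 1101 → error at position 13.
Flip position 13: 010110010101000 → 010110010101100
Read data bits from positions 3,5,6,7,9,10,11,12,13,14,15: 01000101100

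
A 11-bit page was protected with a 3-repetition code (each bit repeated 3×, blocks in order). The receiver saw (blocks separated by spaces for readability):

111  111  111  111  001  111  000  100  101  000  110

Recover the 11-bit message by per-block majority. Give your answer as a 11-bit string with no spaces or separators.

11110100101

Block 1 (111): 3 ones → 1
Block 2 (111): 3 ones → 1
Block 3 (111): 3 ones → 1
Block 4 (111): 3 ones → 1
Block 5 (001): 1 one → 0
Block 6 (111): 3 ones → 1
Block 7 (000): 0 ones → 0
Block 8 (100): 1 one → 0
Block 9 (101): 2 ones → 1
Block 10 (000): 0 ones → 0
Block 11 (110): 2 ones → 1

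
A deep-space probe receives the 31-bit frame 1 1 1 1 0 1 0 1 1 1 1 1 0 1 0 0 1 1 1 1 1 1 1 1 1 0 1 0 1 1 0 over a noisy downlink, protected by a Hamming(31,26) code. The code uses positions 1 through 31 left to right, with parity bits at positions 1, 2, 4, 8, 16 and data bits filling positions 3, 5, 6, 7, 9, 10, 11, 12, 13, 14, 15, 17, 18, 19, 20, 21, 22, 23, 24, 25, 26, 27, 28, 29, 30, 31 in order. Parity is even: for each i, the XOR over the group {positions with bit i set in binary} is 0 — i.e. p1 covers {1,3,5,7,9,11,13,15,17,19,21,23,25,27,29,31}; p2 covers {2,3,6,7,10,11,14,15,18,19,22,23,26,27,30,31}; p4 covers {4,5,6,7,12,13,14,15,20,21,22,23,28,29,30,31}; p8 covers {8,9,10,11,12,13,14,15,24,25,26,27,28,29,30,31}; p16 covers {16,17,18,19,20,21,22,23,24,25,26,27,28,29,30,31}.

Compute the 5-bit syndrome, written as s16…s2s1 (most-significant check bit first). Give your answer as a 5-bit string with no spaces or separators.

01001

s1 (pos 1,3,5,7,9,11,13,15,17,19,21,23,25,27,29,31): 1⊕1⊕0⊕0⊕1⊕1⊕0⊕0⊕1⊕1⊕1⊕1⊕1⊕1⊕1⊕0 = 1
s2 (pos 2,3,6,7,10,11,14,15,18,19,22,23,26,27,30,31): 1⊕1⊕1⊕0⊕1⊕1⊕1⊕0⊕1⊕1⊕1⊕1⊕0⊕1⊕1⊕0 = 0
s4 (pos 4,5,6,7,12,13,14,15,20,21,22,23,28,29,30,31): 1⊕0⊕1⊕0⊕1⊕0⊕1⊕0⊕1⊕1⊕1⊕1⊕0⊕1⊕1⊕0 = 0
s8 (pos 8,9,10,11,12,13,14,15,24,25,26,27,28,29,30,31): 1⊕1⊕1⊕1⊕1⊕0⊕1⊕0⊕1⊕1⊕0⊕1⊕0⊕1⊕1⊕0 = 1
s16 (pos 16,17,18,19,20,21,22,23,24,25,26,27,28,29,30,31): 0⊕1⊕1⊕1⊕1⊕1⊕1⊕1⊕1⊕1⊕0⊕1⊕0⊕1⊕1⊕0 = 0
Syndrome s16…s1 = 01001 → error at position 9.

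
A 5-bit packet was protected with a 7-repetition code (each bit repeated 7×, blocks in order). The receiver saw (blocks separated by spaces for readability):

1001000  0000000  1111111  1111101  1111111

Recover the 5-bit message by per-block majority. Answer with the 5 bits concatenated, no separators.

00111

Block 1 (1001000): 2 ones → 0
Block 2 (0000000): 0 ones → 0
Block 3 (1111111): 7 ones → 1
Block 4 (1111101): 6 ones → 1
Block 5 (1111111): 7 ones → 1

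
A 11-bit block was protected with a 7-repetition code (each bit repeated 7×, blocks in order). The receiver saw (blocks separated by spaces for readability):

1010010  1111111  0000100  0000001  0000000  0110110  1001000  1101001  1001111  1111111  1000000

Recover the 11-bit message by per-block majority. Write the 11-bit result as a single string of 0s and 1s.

Block 1 (1010010): 3 ones → 0
Block 2 (1111111): 7 ones → 1
Block 3 (0000100): 1 one → 0
Block 4 (0000001): 1 one → 0
Block 5 (0000000): 0 ones → 0
Block 6 (0110110): 4 ones → 1
Block 7 (1001000): 2 ones → 0
Block 8 (1101001): 4 ones → 1
Block 9 (1001111): 5 ones → 1
Block 10 (1111111): 7 ones → 1
Block 11 (1000000): 1 one → 0

01000101110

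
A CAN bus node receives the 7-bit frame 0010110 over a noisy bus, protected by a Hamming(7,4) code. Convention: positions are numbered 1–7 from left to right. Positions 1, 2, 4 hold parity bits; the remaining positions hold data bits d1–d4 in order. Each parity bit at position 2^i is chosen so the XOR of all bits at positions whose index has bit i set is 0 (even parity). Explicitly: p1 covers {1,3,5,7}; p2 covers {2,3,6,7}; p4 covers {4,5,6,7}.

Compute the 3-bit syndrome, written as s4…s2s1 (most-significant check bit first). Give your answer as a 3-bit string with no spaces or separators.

s1 (pos 1,3,5,7): 0⊕1⊕1⊕0 = 0
s2 (pos 2,3,6,7): 0⊕1⊕1⊕0 = 0
s4 (pos 4,5,6,7): 0⊕1⊕1⊕0 = 0
Syndrome s4…s1 = 000 → no error.

000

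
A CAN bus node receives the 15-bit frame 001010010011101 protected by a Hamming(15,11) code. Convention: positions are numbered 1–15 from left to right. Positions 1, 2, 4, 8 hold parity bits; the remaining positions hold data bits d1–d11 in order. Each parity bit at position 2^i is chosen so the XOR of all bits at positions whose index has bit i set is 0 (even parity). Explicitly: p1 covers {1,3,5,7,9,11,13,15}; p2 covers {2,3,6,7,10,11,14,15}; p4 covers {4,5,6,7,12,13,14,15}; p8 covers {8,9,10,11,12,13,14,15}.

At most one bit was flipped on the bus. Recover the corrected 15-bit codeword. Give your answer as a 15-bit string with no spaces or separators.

s1 (pos 1,3,5,7,9,11,13,15): 0⊕1⊕1⊕0⊕0⊕1⊕1⊕1 = 1
s2 (pos 2,3,6,7,10,11,14,15): 0⊕1⊕0⊕0⊕0⊕1⊕0⊕1 = 1
s4 (pos 4,5,6,7,12,13,14,15): 0⊕1⊕0⊕0⊕1⊕1⊕0⊕1 = 0
s8 (pos 8,9,10,11,12,13,14,15): 1⊕0⊕0⊕1⊕1⊕1⊕0⊕1 = 1
Syndrome s8…s1 = 1011 → error at position 11.
Flip position 11: 001010010011101 → 001010010001101

001010010001101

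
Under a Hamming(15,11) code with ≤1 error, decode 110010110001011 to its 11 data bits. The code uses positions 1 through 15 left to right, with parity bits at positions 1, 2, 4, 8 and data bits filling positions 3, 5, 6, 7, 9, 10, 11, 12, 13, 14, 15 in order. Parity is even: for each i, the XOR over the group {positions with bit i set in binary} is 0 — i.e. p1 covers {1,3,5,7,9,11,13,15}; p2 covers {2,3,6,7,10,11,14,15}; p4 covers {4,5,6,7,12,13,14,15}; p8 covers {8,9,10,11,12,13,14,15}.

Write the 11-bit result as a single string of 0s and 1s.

s1 (pos 1,3,5,7,9,11,13,15): 1⊕0⊕1⊕1⊕0⊕0⊕0⊕1 = 0
s2 (pos 2,3,6,7,10,11,14,15): 1⊕0⊕0⊕1⊕0⊕0⊕1⊕1 = 0
s4 (pos 4,5,6,7,12,13,14,15): 0⊕1⊕0⊕1⊕1⊕0⊕1⊕1 = 1
s8 (pos 8,9,10,11,12,13,14,15): 1⊕0⊕0⊕0⊕1⊕0⊕1⊕1 = 0
Syndrome s8…s1 = 0100 → error at position 4.
Flip position 4: 110010110001011 → 110110110001011
Read data bits from positions 3,5,6,7,9,10,11,12,13,14,15: 01010001011

01010001011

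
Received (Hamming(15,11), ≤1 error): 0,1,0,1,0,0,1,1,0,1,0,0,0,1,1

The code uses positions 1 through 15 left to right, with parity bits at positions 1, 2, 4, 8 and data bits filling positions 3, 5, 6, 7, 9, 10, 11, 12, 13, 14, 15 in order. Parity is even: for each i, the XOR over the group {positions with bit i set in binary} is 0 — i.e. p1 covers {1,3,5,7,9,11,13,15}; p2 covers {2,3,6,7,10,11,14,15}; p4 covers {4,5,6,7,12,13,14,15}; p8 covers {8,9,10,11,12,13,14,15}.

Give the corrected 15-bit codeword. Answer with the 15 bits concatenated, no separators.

s1 (pos 1,3,5,7,9,11,13,15): 0⊕0⊕0⊕1⊕0⊕0⊕0⊕1 = 0
s2 (pos 2,3,6,7,10,11,14,15): 1⊕0⊕0⊕1⊕1⊕0⊕1⊕1 = 1
s4 (pos 4,5,6,7,12,13,14,15): 1⊕0⊕0⊕1⊕0⊕0⊕1⊕1 = 0
s8 (pos 8,9,10,11,12,13,14,15): 1⊕0⊕1⊕0⊕0⊕0⊕1⊕1 = 0
Syndrome s8…s1 = 0010 → error at position 2.
Flip position 2: 010100110100011 → 000100110100011

000100110100011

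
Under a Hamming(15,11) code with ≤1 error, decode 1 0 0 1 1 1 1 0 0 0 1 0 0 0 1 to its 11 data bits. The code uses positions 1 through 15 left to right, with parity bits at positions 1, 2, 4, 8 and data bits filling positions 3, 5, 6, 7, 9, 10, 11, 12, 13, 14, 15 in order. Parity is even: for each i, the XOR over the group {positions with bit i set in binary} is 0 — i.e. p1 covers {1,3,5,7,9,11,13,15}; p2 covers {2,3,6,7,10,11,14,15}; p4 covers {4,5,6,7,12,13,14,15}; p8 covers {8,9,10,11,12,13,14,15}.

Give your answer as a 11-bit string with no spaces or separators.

s1 (pos 1,3,5,7,9,11,13,15): 1⊕0⊕1⊕1⊕0⊕1⊕0⊕1 = 1
s2 (pos 2,3,6,7,10,11,14,15): 0⊕0⊕1⊕1⊕0⊕1⊕0⊕1 = 0
s4 (pos 4,5,6,7,12,13,14,15): 1⊕1⊕1⊕1⊕0⊕0⊕0⊕1 = 1
s8 (pos 8,9,10,11,12,13,14,15): 0⊕0⊕0⊕1⊕0⊕0⊕0⊕1 = 0
Syndrome s8…s1 = 0101 → error at position 5.
Flip position 5: 100111100010001 → 100101100010001
Read data bits from positions 3,5,6,7,9,10,11,12,13,14,15: 00110010001

00110010001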